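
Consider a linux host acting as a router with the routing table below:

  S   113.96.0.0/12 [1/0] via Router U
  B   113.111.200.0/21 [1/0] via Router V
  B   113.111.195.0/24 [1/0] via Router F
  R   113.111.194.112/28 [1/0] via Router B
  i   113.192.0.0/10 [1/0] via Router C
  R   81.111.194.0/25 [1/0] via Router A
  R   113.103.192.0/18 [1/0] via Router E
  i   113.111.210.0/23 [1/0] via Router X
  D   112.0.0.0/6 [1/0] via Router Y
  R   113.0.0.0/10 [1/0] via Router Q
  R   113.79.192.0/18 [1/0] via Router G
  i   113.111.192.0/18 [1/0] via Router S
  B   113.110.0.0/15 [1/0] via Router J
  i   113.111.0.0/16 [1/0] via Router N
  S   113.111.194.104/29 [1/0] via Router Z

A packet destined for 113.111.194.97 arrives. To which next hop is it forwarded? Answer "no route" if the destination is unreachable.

Router S

Routes whose prefix contains 113.111.194.97:
  112.0.0.0/6 (112.0.0.0 - 115.255.255.255) -> Router Y
  113.96.0.0/12 (113.96.0.0 - 113.111.255.255) -> Router U
  113.110.0.0/15 (113.110.0.0 - 113.111.255.255) -> Router J
  113.111.0.0/16 (113.111.0.0 - 113.111.255.255) -> Router N
  113.111.192.0/18 (113.111.192.0 - 113.111.255.255) -> Router S
More-specific entries that do NOT match:
  113.111.194.104/29 (113.111.194.104 - 113.111.194.111) does not contain 113.111.194.97
  113.111.194.112/28 (113.111.194.112 - 113.111.194.127) does not contain 113.111.194.97
  81.111.194.0/25 (81.111.194.0 - 81.111.194.127) does not contain 113.111.194.97
  113.111.195.0/24 (113.111.195.0 - 113.111.195.255) does not contain 113.111.194.97
  113.111.210.0/23 (113.111.210.0 - 113.111.211.255) does not contain 113.111.194.97
  113.111.200.0/21 (113.111.200.0 - 113.111.207.255) does not contain 113.111.194.97
Longest matching prefix is /18 -> next hop Router S.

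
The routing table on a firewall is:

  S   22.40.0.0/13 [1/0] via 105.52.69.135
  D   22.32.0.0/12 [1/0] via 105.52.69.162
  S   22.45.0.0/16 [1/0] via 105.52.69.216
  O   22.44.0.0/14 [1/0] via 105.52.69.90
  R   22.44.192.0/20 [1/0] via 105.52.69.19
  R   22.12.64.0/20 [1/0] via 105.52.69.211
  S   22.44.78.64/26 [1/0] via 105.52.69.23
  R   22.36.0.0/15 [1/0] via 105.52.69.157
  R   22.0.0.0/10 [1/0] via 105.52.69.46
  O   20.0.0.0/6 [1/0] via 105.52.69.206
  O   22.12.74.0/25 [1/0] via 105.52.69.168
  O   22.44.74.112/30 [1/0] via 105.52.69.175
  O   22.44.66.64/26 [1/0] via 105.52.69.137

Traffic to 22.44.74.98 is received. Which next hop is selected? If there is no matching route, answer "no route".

Routes whose prefix contains 22.44.74.98:
  20.0.0.0/6 (20.0.0.0 - 23.255.255.255) -> 105.52.69.206
  22.0.0.0/10 (22.0.0.0 - 22.63.255.255) -> 105.52.69.46
  22.32.0.0/12 (22.32.0.0 - 22.47.255.255) -> 105.52.69.162
  22.40.0.0/13 (22.40.0.0 - 22.47.255.255) -> 105.52.69.135
  22.44.0.0/14 (22.44.0.0 - 22.47.255.255) -> 105.52.69.90
More-specific entries that do NOT match:
  22.44.74.112/30 (22.44.74.112 - 22.44.74.115) does not contain 22.44.74.98
  22.44.78.64/26 (22.44.78.64 - 22.44.78.127) does not contain 22.44.74.98
  22.44.66.64/26 (22.44.66.64 - 22.44.66.127) does not contain 22.44.74.98
  22.12.74.0/25 (22.12.74.0 - 22.12.74.127) does not contain 22.44.74.98
  22.44.192.0/20 (22.44.192.0 - 22.44.207.255) does not contain 22.44.74.98
  22.12.64.0/20 (22.12.64.0 - 22.12.79.255) does not contain 22.44.74.98
  22.45.0.0/16 (22.45.0.0 - 22.45.255.255) does not contain 22.44.74.98
  22.36.0.0/15 (22.36.0.0 - 22.37.255.255) does not contain 22.44.74.98
Longest matching prefix is /14 -> next hop 105.52.69.90.

105.52.69.90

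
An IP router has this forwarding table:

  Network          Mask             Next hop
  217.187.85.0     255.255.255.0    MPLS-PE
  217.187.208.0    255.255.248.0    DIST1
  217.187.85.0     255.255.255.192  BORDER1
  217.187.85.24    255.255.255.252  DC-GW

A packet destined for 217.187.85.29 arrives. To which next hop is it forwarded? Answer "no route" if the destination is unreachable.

BORDER1

Routes whose prefix contains 217.187.85.29:
  217.187.85.0/24 (217.187.85.0 - 217.187.85.255) -> MPLS-PE
  217.187.85.0/26 (217.187.85.0 - 217.187.85.63) -> BORDER1
More-specific entries that do NOT match:
  217.187.85.24/30 (217.187.85.24 - 217.187.85.27) does not contain 217.187.85.29
Longest matching prefix is /26 -> next hop BORDER1.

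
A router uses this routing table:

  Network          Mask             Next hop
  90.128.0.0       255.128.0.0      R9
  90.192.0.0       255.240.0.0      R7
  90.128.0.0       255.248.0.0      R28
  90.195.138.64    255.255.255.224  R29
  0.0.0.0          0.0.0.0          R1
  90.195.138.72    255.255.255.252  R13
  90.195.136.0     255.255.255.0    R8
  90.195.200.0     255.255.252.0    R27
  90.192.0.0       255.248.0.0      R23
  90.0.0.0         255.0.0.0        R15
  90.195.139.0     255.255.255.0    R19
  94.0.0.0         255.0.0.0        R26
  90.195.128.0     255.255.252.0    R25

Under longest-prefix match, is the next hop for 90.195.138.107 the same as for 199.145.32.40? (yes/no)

90.195.138.107: longest match 90.192.0.0/13 -> R23
199.145.32.40: longest match 0.0.0.0/0 -> R1

no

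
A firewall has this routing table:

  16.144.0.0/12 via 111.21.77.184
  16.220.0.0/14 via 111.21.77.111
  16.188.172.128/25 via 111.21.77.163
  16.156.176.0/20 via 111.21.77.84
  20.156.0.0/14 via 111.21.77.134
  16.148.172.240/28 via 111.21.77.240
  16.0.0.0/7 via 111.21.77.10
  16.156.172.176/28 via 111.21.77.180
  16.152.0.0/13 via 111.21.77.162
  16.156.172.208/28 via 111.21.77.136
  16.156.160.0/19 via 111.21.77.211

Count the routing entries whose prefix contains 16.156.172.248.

Prefixes containing 16.156.172.248:
  16.0.0.0/7 (16.0.0.0 - 17.255.255.255)
  16.144.0.0/12 (16.144.0.0 - 16.159.255.255)
  16.152.0.0/13 (16.152.0.0 - 16.159.255.255)
  16.156.160.0/19 (16.156.160.0 - 16.156.191.255)
Total matching entries: 4.

4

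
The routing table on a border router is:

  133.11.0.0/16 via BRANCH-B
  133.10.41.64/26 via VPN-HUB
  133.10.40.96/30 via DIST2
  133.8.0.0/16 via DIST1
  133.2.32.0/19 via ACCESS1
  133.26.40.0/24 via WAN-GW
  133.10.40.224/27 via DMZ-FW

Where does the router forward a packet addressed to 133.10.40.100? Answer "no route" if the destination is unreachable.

No entry's prefix contains 133.10.40.100; there is no default route.

no route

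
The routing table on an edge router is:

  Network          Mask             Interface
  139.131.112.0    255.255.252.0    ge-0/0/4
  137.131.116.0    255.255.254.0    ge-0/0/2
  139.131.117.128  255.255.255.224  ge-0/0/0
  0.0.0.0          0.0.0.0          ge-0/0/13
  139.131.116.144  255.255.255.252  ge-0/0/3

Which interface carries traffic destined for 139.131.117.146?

Routes whose prefix contains 139.131.117.146:
  0.0.0.0/0 (default, matches everything) -> ge-0/0/13
  139.131.117.128/27 (139.131.117.128 - 139.131.117.159) -> ge-0/0/0
More-specific entries that do NOT match:
  139.131.116.144/30 (139.131.116.144 - 139.131.116.147) does not contain 139.131.117.146
Longest matching prefix is /27 -> interface ge-0/0/0.

ge-0/0/0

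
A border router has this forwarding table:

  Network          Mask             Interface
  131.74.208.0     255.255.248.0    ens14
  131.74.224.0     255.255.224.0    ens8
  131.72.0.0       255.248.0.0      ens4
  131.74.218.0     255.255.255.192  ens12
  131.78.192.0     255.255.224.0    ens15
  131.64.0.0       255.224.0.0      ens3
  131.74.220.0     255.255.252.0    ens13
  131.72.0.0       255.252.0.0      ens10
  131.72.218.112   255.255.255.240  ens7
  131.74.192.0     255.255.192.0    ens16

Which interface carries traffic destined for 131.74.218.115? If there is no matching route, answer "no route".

ens16

Routes whose prefix contains 131.74.218.115:
  131.64.0.0/11 (131.64.0.0 - 131.95.255.255) -> ens3
  131.72.0.0/13 (131.72.0.0 - 131.79.255.255) -> ens4
  131.72.0.0/14 (131.72.0.0 - 131.75.255.255) -> ens10
  131.74.192.0/18 (131.74.192.0 - 131.74.255.255) -> ens16
More-specific entries that do NOT match:
  131.72.218.112/28 (131.72.218.112 - 131.72.218.127) does not contain 131.74.218.115
  131.74.218.0/26 (131.74.218.0 - 131.74.218.63) does not contain 131.74.218.115
  131.74.220.0/22 (131.74.220.0 - 131.74.223.255) does not contain 131.74.218.115
  131.74.208.0/21 (131.74.208.0 - 131.74.215.255) does not contain 131.74.218.115
  131.74.224.0/19 (131.74.224.0 - 131.74.255.255) does not contain 131.74.218.115
  131.78.192.0/19 (131.78.192.0 - 131.78.223.255) does not contain 131.74.218.115
Longest matching prefix is /18 -> interface ens16.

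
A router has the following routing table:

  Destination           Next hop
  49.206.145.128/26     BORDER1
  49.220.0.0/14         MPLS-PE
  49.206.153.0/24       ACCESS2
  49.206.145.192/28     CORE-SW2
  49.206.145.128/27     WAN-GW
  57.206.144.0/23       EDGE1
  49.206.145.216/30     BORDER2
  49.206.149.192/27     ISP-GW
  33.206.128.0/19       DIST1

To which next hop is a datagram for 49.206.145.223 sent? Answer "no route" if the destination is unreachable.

No entry's prefix contains 49.206.145.223; there is no default route.

no route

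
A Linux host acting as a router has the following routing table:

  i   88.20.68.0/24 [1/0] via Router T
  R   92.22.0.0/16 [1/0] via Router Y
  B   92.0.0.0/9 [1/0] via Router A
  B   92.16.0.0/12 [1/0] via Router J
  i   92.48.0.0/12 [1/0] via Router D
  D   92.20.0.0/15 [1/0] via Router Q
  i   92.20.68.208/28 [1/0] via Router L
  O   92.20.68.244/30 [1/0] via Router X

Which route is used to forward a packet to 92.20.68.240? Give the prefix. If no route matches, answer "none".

Entries matching 92.20.68.240:
  92.0.0.0/9 (92.0.0.0 - 92.127.255.255)
  92.16.0.0/12 (92.16.0.0 - 92.31.255.255)
  92.20.0.0/15 (92.20.0.0 - 92.21.255.255)
Most specific is 92.20.0.0/15.

92.20.0.0/15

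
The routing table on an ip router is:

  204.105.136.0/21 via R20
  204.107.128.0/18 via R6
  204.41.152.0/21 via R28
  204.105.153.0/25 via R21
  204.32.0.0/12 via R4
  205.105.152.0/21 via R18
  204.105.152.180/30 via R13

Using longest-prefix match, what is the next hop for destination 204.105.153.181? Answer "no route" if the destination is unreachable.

no route

No entry's prefix contains 204.105.153.181; there is no default route.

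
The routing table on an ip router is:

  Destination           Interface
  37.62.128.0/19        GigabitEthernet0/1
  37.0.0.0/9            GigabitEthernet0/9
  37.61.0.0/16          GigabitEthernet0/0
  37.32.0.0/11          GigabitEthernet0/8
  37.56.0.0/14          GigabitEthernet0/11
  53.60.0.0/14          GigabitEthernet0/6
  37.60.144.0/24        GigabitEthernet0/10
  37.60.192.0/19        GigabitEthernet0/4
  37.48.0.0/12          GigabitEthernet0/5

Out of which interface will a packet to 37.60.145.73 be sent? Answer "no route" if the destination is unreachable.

Routes whose prefix contains 37.60.145.73:
  37.0.0.0/9 (37.0.0.0 - 37.127.255.255) -> GigabitEthernet0/9
  37.32.0.0/11 (37.32.0.0 - 37.63.255.255) -> GigabitEthernet0/8
  37.48.0.0/12 (37.48.0.0 - 37.63.255.255) -> GigabitEthernet0/5
More-specific entries that do NOT match:
  37.60.144.0/24 (37.60.144.0 - 37.60.144.255) does not contain 37.60.145.73
  37.62.128.0/19 (37.62.128.0 - 37.62.159.255) does not contain 37.60.145.73
  37.60.192.0/19 (37.60.192.0 - 37.60.223.255) does not contain 37.60.145.73
  37.61.0.0/16 (37.61.0.0 - 37.61.255.255) does not contain 37.60.145.73
  37.56.0.0/14 (37.56.0.0 - 37.59.255.255) does not contain 37.60.145.73
  53.60.0.0/14 (53.60.0.0 - 53.63.255.255) does not contain 37.60.145.73
Longest matching prefix is /12 -> interface GigabitEthernet0/5.

GigabitEthernet0/5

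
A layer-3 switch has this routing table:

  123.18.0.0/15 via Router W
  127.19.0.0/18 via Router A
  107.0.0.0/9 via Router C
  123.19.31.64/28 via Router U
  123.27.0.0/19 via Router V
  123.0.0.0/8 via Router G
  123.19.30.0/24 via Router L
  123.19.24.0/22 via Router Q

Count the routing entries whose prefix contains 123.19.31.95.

Prefixes containing 123.19.31.95:
  123.0.0.0/8 (123.0.0.0 - 123.255.255.255)
  123.18.0.0/15 (123.18.0.0 - 123.19.255.255)
Total matching entries: 2.

2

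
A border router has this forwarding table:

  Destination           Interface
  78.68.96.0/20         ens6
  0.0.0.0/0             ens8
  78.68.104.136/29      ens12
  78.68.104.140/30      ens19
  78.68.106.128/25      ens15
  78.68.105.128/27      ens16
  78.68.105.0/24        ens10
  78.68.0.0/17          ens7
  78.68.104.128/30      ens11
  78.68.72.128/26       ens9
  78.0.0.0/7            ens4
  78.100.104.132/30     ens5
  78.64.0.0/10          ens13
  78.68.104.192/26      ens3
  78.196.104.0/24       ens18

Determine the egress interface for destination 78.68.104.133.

Routes whose prefix contains 78.68.104.133:
  0.0.0.0/0 (default, matches everything) -> ens8
  78.0.0.0/7 (78.0.0.0 - 79.255.255.255) -> ens4
  78.64.0.0/10 (78.64.0.0 - 78.127.255.255) -> ens13
  78.68.0.0/17 (78.68.0.0 - 78.68.127.255) -> ens7
  78.68.96.0/20 (78.68.96.0 - 78.68.111.255) -> ens6
More-specific entries that do NOT match:
  78.68.104.140/30 (78.68.104.140 - 78.68.104.143) does not contain 78.68.104.133
  78.68.104.128/30 (78.68.104.128 - 78.68.104.131) does not contain 78.68.104.133
  78.100.104.132/30 (78.100.104.132 - 78.100.104.135) does not contain 78.68.104.133
  78.68.104.136/29 (78.68.104.136 - 78.68.104.143) does not contain 78.68.104.133
  78.68.105.128/27 (78.68.105.128 - 78.68.105.159) does not contain 78.68.104.133
  78.68.72.128/26 (78.68.72.128 - 78.68.72.191) does not contain 78.68.104.133
  78.68.104.192/26 (78.68.104.192 - 78.68.104.255) does not contain 78.68.104.133
  78.68.106.128/25 (78.68.106.128 - 78.68.106.255) does not contain 78.68.104.133
  78.68.105.0/24 (78.68.105.0 - 78.68.105.255) does not contain 78.68.104.133
  78.196.104.0/24 (78.196.104.0 - 78.196.104.255) does not contain 78.68.104.133
Longest matching prefix is /20 -> interface ens6.

ens6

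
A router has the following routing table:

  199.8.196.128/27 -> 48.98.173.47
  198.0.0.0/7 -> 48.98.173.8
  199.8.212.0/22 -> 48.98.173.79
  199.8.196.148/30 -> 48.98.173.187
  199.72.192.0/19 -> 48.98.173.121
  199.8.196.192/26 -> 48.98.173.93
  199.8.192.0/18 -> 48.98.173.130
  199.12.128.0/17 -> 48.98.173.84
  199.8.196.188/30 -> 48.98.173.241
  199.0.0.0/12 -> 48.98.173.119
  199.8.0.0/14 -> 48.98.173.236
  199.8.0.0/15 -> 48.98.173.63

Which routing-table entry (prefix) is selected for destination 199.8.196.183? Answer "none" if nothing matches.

199.8.192.0/18

Entries matching 199.8.196.183:
  198.0.0.0/7 (198.0.0.0 - 199.255.255.255)
  199.0.0.0/12 (199.0.0.0 - 199.15.255.255)
  199.8.0.0/14 (199.8.0.0 - 199.11.255.255)
  199.8.0.0/15 (199.8.0.0 - 199.9.255.255)
  199.8.192.0/18 (199.8.192.0 - 199.8.255.255)
Most specific is 199.8.192.0/18.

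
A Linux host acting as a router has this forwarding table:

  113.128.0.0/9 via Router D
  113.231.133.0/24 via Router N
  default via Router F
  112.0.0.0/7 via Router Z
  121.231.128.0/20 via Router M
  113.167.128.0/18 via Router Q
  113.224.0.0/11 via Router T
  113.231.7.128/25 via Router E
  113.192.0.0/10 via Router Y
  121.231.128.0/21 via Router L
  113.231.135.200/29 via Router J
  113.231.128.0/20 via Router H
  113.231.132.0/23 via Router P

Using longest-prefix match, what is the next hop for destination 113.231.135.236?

Router H

Routes whose prefix contains 113.231.135.236:
  0.0.0.0/0 (default, matches everything) -> Router F
  112.0.0.0/7 (112.0.0.0 - 113.255.255.255) -> Router Z
  113.128.0.0/9 (113.128.0.0 - 113.255.255.255) -> Router D
  113.192.0.0/10 (113.192.0.0 - 113.255.255.255) -> Router Y
  113.224.0.0/11 (113.224.0.0 - 113.255.255.255) -> Router T
  113.231.128.0/20 (113.231.128.0 - 113.231.143.255) -> Router H
More-specific entries that do NOT match:
  113.231.135.200/29 (113.231.135.200 - 113.231.135.207) does not contain 113.231.135.236
  113.231.7.128/25 (113.231.7.128 - 113.231.7.255) does not contain 113.231.135.236
  113.231.133.0/24 (113.231.133.0 - 113.231.133.255) does not contain 113.231.135.236
  113.231.132.0/23 (113.231.132.0 - 113.231.133.255) does not contain 113.231.135.236
  121.231.128.0/21 (121.231.128.0 - 121.231.135.255) does not contain 113.231.135.236
Longest matching prefix is /20 -> next hop Router H.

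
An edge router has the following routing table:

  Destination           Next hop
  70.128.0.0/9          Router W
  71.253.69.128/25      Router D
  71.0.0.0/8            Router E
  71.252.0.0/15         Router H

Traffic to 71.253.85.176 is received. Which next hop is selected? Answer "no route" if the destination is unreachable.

Router H

Routes whose prefix contains 71.253.85.176:
  71.0.0.0/8 (71.0.0.0 - 71.255.255.255) -> Router E
  71.252.0.0/15 (71.252.0.0 - 71.253.255.255) -> Router H
More-specific entries that do NOT match:
  71.253.69.128/25 (71.253.69.128 - 71.253.69.255) does not contain 71.253.85.176
Longest matching prefix is /15 -> next hop Router H.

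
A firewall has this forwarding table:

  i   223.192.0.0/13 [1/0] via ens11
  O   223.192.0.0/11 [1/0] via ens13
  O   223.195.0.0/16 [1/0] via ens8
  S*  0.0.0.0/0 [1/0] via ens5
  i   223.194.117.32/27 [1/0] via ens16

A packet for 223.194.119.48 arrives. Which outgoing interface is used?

Routes whose prefix contains 223.194.119.48:
  0.0.0.0/0 (default, matches everything) -> ens5
  223.192.0.0/11 (223.192.0.0 - 223.223.255.255) -> ens13
  223.192.0.0/13 (223.192.0.0 - 223.199.255.255) -> ens11
More-specific entries that do NOT match:
  223.194.117.32/27 (223.194.117.32 - 223.194.117.63) does not contain 223.194.119.48
  223.195.0.0/16 (223.195.0.0 - 223.195.255.255) does not contain 223.194.119.48
Longest matching prefix is /13 -> interface ens11.

ens11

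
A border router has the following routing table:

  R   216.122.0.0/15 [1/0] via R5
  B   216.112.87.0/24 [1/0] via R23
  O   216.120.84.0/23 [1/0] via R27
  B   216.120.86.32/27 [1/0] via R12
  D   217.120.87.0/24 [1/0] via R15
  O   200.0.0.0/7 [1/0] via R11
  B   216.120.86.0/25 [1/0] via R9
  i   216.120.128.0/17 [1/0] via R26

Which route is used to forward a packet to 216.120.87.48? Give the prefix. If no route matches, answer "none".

none

216.120.87.48 is outside every listed prefix and there is no default route.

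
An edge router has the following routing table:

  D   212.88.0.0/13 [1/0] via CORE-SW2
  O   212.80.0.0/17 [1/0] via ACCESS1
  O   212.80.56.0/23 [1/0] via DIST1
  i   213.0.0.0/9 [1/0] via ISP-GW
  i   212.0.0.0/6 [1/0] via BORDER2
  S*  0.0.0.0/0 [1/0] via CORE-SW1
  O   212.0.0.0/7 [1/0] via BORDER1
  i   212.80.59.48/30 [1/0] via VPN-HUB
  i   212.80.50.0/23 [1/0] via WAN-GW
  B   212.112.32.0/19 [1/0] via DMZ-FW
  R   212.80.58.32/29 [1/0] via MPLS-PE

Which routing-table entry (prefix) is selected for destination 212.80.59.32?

Entries matching 212.80.59.32:
  0.0.0.0/0 (default, matches everything)
  212.0.0.0/6 (212.0.0.0 - 215.255.255.255)
  212.0.0.0/7 (212.0.0.0 - 213.255.255.255)
  212.80.0.0/17 (212.80.0.0 - 212.80.127.255)
Most specific is 212.80.0.0/17.

212.80.0.0/17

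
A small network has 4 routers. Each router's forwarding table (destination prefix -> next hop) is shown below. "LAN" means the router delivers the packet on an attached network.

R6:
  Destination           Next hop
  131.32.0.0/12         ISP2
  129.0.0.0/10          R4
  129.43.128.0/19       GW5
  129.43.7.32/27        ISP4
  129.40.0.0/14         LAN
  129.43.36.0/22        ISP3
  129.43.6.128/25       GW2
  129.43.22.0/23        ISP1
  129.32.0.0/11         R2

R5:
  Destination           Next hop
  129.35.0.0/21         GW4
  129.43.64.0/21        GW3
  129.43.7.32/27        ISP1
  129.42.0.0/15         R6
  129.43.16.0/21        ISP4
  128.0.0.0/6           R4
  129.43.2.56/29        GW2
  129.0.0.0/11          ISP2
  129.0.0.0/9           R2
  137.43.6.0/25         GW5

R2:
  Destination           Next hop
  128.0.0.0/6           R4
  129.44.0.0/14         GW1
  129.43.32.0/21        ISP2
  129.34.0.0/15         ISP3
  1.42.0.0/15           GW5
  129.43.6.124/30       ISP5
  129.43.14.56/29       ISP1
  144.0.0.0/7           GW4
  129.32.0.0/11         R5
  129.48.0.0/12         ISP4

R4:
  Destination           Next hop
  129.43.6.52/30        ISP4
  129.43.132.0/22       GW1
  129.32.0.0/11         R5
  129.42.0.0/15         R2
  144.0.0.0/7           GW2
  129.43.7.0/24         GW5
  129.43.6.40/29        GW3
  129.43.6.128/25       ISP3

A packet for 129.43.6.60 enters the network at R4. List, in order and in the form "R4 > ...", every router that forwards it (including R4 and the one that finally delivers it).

At R4: longest match for 129.43.6.60 is 129.42.0.0/15 -> R2
At R2: longest match for 129.43.6.60 is 129.32.0.0/11 -> R5
At R5: longest match for 129.43.6.60 is 129.42.0.0/15 -> R6
At R6: longest match for 129.43.6.60 is 129.40.0.0/14 -> LAN

R4 > R2 > R5 > R6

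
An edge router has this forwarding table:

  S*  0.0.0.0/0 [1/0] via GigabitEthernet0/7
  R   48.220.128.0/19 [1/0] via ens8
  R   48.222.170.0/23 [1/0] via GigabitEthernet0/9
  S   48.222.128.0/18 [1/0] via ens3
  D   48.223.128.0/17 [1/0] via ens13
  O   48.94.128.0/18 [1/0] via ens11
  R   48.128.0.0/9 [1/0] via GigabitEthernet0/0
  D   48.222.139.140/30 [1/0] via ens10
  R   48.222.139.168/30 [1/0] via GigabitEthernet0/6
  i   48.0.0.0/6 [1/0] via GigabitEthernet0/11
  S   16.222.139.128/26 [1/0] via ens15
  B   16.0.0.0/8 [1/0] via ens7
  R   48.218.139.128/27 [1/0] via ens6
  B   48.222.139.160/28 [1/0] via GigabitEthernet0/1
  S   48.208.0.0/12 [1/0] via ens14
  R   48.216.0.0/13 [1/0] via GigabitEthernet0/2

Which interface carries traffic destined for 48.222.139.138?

ens3

Routes whose prefix contains 48.222.139.138:
  0.0.0.0/0 (default, matches everything) -> GigabitEthernet0/7
  48.0.0.0/6 (48.0.0.0 - 51.255.255.255) -> GigabitEthernet0/11
  48.128.0.0/9 (48.128.0.0 - 48.255.255.255) -> GigabitEthernet0/0
  48.208.0.0/12 (48.208.0.0 - 48.223.255.255) -> ens14
  48.216.0.0/13 (48.216.0.0 - 48.223.255.255) -> GigabitEthernet0/2
  48.222.128.0/18 (48.222.128.0 - 48.222.191.255) -> ens3
More-specific entries that do NOT match:
  48.222.139.140/30 (48.222.139.140 - 48.222.139.143) does not contain 48.222.139.138
  48.222.139.168/30 (48.222.139.168 - 48.222.139.171) does not contain 48.222.139.138
  48.222.139.160/28 (48.222.139.160 - 48.222.139.175) does not contain 48.222.139.138
  48.218.139.128/27 (48.218.139.128 - 48.218.139.159) does not contain 48.222.139.138
  16.222.139.128/26 (16.222.139.128 - 16.222.139.191) does not contain 48.222.139.138
  48.222.170.0/23 (48.222.170.0 - 48.222.171.255) does not contain 48.222.139.138
  48.220.128.0/19 (48.220.128.0 - 48.220.159.255) does not contain 48.222.139.138
Longest matching prefix is /18 -> interface ens3.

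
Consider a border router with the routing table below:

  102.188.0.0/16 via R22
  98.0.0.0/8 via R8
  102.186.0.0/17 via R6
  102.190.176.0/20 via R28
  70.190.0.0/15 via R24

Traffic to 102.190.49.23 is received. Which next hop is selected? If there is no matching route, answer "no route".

No entry's prefix contains 102.190.49.23; there is no default route.

no route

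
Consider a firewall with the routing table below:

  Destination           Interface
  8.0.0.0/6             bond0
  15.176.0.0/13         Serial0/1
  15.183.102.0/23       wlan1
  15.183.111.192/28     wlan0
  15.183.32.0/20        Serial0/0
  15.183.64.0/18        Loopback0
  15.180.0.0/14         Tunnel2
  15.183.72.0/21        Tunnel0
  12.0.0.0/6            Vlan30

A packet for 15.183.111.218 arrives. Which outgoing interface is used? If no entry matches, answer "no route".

Routes whose prefix contains 15.183.111.218:
  12.0.0.0/6 (12.0.0.0 - 15.255.255.255) -> Vlan30
  15.176.0.0/13 (15.176.0.0 - 15.183.255.255) -> Serial0/1
  15.180.0.0/14 (15.180.0.0 - 15.183.255.255) -> Tunnel2
  15.183.64.0/18 (15.183.64.0 - 15.183.127.255) -> Loopback0
More-specific entries that do NOT match:
  15.183.111.192/28 (15.183.111.192 - 15.183.111.207) does not contain 15.183.111.218
  15.183.102.0/23 (15.183.102.0 - 15.183.103.255) does not contain 15.183.111.218
  15.183.72.0/21 (15.183.72.0 - 15.183.79.255) does not contain 15.183.111.218
  15.183.32.0/20 (15.183.32.0 - 15.183.47.255) does not contain 15.183.111.218
Longest matching prefix is /18 -> interface Loopback0.

Loopback0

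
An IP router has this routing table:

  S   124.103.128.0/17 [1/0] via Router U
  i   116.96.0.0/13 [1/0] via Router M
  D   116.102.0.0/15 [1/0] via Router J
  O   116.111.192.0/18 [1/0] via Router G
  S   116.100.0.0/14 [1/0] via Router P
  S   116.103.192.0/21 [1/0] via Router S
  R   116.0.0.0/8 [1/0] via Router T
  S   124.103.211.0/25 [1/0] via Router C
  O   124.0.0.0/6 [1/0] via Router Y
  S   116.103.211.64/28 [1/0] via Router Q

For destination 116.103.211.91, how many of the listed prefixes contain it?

4

Prefixes containing 116.103.211.91:
  116.0.0.0/8 (116.0.0.0 - 116.255.255.255)
  116.96.0.0/13 (116.96.0.0 - 116.103.255.255)
  116.100.0.0/14 (116.100.0.0 - 116.103.255.255)
  116.102.0.0/15 (116.102.0.0 - 116.103.255.255)
Total matching entries: 4.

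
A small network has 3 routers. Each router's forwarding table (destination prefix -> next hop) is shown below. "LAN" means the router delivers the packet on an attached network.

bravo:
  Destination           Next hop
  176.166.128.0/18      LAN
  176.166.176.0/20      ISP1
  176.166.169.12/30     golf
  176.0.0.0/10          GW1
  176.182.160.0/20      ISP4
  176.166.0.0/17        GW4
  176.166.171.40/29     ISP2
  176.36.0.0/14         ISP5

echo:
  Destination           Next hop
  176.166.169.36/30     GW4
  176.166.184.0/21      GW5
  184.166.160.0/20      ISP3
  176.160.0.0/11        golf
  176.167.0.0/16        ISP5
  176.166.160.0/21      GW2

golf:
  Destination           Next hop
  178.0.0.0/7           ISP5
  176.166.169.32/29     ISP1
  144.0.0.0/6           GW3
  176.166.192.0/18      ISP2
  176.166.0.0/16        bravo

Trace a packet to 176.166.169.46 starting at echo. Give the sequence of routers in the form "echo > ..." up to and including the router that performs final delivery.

echo > golf > bravo

At echo: longest match for 176.166.169.46 is 176.160.0.0/11 -> golf
At golf: longest match for 176.166.169.46 is 176.166.0.0/16 -> bravo
At bravo: longest match for 176.166.169.46 is 176.166.128.0/18 -> LAN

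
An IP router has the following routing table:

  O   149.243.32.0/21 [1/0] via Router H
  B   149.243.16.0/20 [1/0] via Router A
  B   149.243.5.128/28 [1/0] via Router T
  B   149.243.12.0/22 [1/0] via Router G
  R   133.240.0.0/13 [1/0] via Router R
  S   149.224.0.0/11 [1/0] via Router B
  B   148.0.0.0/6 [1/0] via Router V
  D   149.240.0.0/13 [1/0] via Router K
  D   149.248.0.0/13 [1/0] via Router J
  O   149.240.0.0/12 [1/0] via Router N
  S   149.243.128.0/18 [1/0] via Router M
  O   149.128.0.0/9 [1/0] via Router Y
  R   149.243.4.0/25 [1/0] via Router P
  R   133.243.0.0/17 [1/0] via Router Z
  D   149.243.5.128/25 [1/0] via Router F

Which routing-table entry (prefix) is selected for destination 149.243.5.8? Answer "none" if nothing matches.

Entries matching 149.243.5.8:
  148.0.0.0/6 (148.0.0.0 - 151.255.255.255)
  149.128.0.0/9 (149.128.0.0 - 149.255.255.255)
  149.224.0.0/11 (149.224.0.0 - 149.255.255.255)
  149.240.0.0/12 (149.240.0.0 - 149.255.255.255)
  149.240.0.0/13 (149.240.0.0 - 149.247.255.255)
Most specific is 149.240.0.0/13.

149.240.0.0/13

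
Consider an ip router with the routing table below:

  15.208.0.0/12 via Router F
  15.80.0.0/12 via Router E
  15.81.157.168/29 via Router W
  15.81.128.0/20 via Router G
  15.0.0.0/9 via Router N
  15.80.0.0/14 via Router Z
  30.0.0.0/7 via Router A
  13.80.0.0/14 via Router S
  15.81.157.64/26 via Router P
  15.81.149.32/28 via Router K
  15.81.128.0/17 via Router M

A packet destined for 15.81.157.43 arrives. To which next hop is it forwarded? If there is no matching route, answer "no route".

Router M

Routes whose prefix contains 15.81.157.43:
  15.0.0.0/9 (15.0.0.0 - 15.127.255.255) -> Router N
  15.80.0.0/12 (15.80.0.0 - 15.95.255.255) -> Router E
  15.80.0.0/14 (15.80.0.0 - 15.83.255.255) -> Router Z
  15.81.128.0/17 (15.81.128.0 - 15.81.255.255) -> Router M
More-specific entries that do NOT match:
  15.81.157.168/29 (15.81.157.168 - 15.81.157.175) does not contain 15.81.157.43
  15.81.149.32/28 (15.81.149.32 - 15.81.149.47) does not contain 15.81.157.43
  15.81.157.64/26 (15.81.157.64 - 15.81.157.127) does not contain 15.81.157.43
  15.81.128.0/20 (15.81.128.0 - 15.81.143.255) does not contain 15.81.157.43
Longest matching prefix is /17 -> next hop Router M.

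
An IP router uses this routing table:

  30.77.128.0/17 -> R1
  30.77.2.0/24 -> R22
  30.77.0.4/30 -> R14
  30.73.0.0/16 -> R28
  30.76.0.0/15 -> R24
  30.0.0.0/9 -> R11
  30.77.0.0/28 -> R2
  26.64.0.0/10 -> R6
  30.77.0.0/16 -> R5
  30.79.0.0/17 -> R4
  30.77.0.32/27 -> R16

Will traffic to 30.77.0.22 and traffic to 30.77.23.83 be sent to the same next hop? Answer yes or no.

yes

30.77.0.22: longest match 30.77.0.0/16 -> R5
30.77.23.83: longest match 30.77.0.0/16 -> R5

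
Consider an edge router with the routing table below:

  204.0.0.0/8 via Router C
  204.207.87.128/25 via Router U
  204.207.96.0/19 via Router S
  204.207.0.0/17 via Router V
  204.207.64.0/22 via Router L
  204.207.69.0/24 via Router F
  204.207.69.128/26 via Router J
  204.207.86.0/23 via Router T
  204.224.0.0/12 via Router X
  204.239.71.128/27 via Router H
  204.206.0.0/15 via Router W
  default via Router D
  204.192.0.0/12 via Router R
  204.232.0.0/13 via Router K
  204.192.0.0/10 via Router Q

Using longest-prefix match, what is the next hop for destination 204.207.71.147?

Routes whose prefix contains 204.207.71.147:
  0.0.0.0/0 (default, matches everything) -> Router D
  204.0.0.0/8 (204.0.0.0 - 204.255.255.255) -> Router C
  204.192.0.0/10 (204.192.0.0 - 204.255.255.255) -> Router Q
  204.192.0.0/12 (204.192.0.0 - 204.207.255.255) -> Router R
  204.206.0.0/15 (204.206.0.0 - 204.207.255.255) -> Router W
  204.207.0.0/17 (204.207.0.0 - 204.207.127.255) -> Router V
More-specific entries that do NOT match:
  204.239.71.128/27 (204.239.71.128 - 204.239.71.159) does not contain 204.207.71.147
  204.207.69.128/26 (204.207.69.128 - 204.207.69.191) does not contain 204.207.71.147
  204.207.87.128/25 (204.207.87.128 - 204.207.87.255) does not contain 204.207.71.147
  204.207.69.0/24 (204.207.69.0 - 204.207.69.255) does not contain 204.207.71.147
  204.207.86.0/23 (204.207.86.0 - 204.207.87.255) does not contain 204.207.71.147
  204.207.64.0/22 (204.207.64.0 - 204.207.67.255) does not contain 204.207.71.147
  204.207.96.0/19 (204.207.96.0 - 204.207.127.255) does not contain 204.207.71.147
Longest matching prefix is /17 -> next hop Router V.

Router V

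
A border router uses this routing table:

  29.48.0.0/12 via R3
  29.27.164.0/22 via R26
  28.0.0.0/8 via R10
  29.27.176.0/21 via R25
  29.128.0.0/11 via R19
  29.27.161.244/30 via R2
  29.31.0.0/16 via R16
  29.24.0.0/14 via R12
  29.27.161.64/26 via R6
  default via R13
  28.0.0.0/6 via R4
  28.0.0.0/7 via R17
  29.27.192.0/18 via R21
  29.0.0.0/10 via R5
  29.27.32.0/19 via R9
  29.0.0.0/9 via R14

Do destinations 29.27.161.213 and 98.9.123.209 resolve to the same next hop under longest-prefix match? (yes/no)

no

29.27.161.213: longest match 29.24.0.0/14 -> R12
98.9.123.209: longest match 0.0.0.0/0 -> R13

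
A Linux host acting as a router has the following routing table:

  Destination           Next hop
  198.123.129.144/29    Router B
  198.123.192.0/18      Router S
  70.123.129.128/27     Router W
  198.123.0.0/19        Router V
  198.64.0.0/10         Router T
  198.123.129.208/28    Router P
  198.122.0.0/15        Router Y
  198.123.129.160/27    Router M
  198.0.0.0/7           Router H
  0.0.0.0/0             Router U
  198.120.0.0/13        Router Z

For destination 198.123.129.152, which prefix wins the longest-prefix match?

198.122.0.0/15

Entries matching 198.123.129.152:
  0.0.0.0/0 (default, matches everything)
  198.0.0.0/7 (198.0.0.0 - 199.255.255.255)
  198.64.0.0/10 (198.64.0.0 - 198.127.255.255)
  198.120.0.0/13 (198.120.0.0 - 198.127.255.255)
  198.122.0.0/15 (198.122.0.0 - 198.123.255.255)
Most specific is 198.122.0.0/15.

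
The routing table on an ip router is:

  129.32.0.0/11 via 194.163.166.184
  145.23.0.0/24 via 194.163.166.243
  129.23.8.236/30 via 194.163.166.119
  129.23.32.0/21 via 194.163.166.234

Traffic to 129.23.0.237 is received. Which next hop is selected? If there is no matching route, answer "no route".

No entry's prefix contains 129.23.0.237; there is no default route.

no route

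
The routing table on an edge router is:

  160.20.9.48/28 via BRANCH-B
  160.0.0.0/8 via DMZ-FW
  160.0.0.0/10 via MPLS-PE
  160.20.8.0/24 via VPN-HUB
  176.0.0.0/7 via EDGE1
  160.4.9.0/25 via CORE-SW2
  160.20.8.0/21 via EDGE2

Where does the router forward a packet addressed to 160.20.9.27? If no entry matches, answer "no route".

EDGE2

Routes whose prefix contains 160.20.9.27:
  160.0.0.0/8 (160.0.0.0 - 160.255.255.255) -> DMZ-FW
  160.0.0.0/10 (160.0.0.0 - 160.63.255.255) -> MPLS-PE
  160.20.8.0/21 (160.20.8.0 - 160.20.15.255) -> EDGE2
More-specific entries that do NOT match:
  160.20.9.48/28 (160.20.9.48 - 160.20.9.63) does not contain 160.20.9.27
  160.4.9.0/25 (160.4.9.0 - 160.4.9.127) does not contain 160.20.9.27
  160.20.8.0/24 (160.20.8.0 - 160.20.8.255) does not contain 160.20.9.27
Longest matching prefix is /21 -> next hop EDGE2.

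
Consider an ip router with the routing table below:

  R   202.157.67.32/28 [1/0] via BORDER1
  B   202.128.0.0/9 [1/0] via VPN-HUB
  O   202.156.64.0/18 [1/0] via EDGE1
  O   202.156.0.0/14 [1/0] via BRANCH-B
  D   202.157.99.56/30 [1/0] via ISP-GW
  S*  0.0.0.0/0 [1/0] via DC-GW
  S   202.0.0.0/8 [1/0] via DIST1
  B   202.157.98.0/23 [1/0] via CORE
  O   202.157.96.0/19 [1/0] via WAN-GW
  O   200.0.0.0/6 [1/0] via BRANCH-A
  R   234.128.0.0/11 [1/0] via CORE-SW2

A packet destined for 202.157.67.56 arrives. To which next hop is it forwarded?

Routes whose prefix contains 202.157.67.56:
  0.0.0.0/0 (default, matches everything) -> DC-GW
  200.0.0.0/6 (200.0.0.0 - 203.255.255.255) -> BRANCH-A
  202.0.0.0/8 (202.0.0.0 - 202.255.255.255) -> DIST1
  202.128.0.0/9 (202.128.0.0 - 202.255.255.255) -> VPN-HUB
  202.156.0.0/14 (202.156.0.0 - 202.159.255.255) -> BRANCH-B
More-specific entries that do NOT match:
  202.157.99.56/30 (202.157.99.56 - 202.157.99.59) does not contain 202.157.67.56
  202.157.67.32/28 (202.157.67.32 - 202.157.67.47) does not contain 202.157.67.56
  202.157.98.0/23 (202.157.98.0 - 202.157.99.255) does not contain 202.157.67.56
  202.157.96.0/19 (202.157.96.0 - 202.157.127.255) does not contain 202.157.67.56
  202.156.64.0/18 (202.156.64.0 - 202.156.127.255) does not contain 202.157.67.56
Longest matching prefix is /14 -> next hop BRANCH-B.

BRANCH-B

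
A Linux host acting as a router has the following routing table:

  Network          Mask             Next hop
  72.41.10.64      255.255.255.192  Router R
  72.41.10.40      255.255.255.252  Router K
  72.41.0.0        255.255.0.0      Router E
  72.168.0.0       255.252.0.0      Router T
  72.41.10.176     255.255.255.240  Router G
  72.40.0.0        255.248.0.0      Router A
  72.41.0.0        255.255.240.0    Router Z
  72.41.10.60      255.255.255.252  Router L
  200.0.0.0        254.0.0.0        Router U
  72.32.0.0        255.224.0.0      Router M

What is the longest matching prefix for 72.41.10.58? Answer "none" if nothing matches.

72.41.0.0/20

Entries matching 72.41.10.58:
  72.32.0.0/11 (72.32.0.0 - 72.63.255.255)
  72.40.0.0/13 (72.40.0.0 - 72.47.255.255)
  72.41.0.0/16 (72.41.0.0 - 72.41.255.255)
  72.41.0.0/20 (72.41.0.0 - 72.41.15.255)
Most specific is 72.41.0.0/20.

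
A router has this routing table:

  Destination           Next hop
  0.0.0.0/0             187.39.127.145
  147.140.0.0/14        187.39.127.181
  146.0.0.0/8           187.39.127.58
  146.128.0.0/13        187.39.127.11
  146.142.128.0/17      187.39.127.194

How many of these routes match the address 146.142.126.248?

Prefixes containing 146.142.126.248:
  0.0.0.0/0 (default, matches everything)
  146.0.0.0/8 (146.0.0.0 - 146.255.255.255)
Total matching entries: 2.

2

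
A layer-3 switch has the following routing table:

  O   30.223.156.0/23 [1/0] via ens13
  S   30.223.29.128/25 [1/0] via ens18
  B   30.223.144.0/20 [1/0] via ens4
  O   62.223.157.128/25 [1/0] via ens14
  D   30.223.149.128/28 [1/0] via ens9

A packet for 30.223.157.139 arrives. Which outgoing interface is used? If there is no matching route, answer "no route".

Routes whose prefix contains 30.223.157.139:
  30.223.144.0/20 (30.223.144.0 - 30.223.159.255) -> ens4
  30.223.156.0/23 (30.223.156.0 - 30.223.157.255) -> ens13
More-specific entries that do NOT match:
  30.223.149.128/28 (30.223.149.128 - 30.223.149.143) does not contain 30.223.157.139
  30.223.29.128/25 (30.223.29.128 - 30.223.29.255) does not contain 30.223.157.139
  62.223.157.128/25 (62.223.157.128 - 62.223.157.255) does not contain 30.223.157.139
Longest matching prefix is /23 -> interface ens13.

ens13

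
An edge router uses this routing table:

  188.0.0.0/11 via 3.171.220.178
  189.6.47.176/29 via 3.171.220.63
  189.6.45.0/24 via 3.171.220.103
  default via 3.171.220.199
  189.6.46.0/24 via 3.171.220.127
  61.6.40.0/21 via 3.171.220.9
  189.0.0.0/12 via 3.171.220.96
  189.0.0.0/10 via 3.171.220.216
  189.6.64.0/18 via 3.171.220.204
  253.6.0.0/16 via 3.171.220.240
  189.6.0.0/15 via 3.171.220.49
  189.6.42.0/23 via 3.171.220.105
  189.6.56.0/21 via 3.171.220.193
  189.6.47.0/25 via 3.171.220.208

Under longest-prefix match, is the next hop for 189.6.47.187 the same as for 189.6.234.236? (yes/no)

yes

189.6.47.187: longest match 189.6.0.0/15 -> 3.171.220.49
189.6.234.236: longest match 189.6.0.0/15 -> 3.171.220.49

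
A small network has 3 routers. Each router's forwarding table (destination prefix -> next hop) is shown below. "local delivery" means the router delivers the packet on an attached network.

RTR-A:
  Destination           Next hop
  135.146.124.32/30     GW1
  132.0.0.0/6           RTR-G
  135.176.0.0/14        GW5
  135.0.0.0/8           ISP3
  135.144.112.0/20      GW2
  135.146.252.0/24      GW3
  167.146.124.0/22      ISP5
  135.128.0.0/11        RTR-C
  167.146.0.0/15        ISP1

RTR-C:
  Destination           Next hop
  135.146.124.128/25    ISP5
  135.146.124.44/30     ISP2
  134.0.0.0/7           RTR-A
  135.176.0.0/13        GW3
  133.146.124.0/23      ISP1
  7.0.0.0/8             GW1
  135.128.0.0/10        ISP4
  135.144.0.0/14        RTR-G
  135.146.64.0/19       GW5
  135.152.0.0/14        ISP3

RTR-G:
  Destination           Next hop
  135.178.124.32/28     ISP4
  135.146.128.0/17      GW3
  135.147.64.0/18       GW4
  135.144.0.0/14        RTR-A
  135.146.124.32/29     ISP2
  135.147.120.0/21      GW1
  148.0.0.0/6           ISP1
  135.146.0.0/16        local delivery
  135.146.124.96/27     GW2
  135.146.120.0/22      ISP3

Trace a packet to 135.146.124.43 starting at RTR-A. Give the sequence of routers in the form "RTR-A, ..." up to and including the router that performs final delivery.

At RTR-A: longest match for 135.146.124.43 is 135.128.0.0/11 -> RTR-C
At RTR-C: longest match for 135.146.124.43 is 135.144.0.0/14 -> RTR-G
At RTR-G: longest match for 135.146.124.43 is 135.146.0.0/16 -> local delivery

RTR-A, RTR-C, RTR-G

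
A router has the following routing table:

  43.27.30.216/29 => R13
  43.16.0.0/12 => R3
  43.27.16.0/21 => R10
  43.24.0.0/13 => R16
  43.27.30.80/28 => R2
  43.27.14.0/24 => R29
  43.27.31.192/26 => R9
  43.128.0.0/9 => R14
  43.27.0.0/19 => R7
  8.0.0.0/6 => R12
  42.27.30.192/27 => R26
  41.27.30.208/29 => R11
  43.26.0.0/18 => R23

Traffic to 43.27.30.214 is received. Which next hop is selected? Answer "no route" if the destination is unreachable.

Routes whose prefix contains 43.27.30.214:
  43.16.0.0/12 (43.16.0.0 - 43.31.255.255) -> R3
  43.24.0.0/13 (43.24.0.0 - 43.31.255.255) -> R16
  43.27.0.0/19 (43.27.0.0 - 43.27.31.255) -> R7
More-specific entries that do NOT match:
  43.27.30.216/29 (43.27.30.216 - 43.27.30.223) does not contain 43.27.30.214
  41.27.30.208/29 (41.27.30.208 - 41.27.30.215) does not contain 43.27.30.214
  43.27.30.80/28 (43.27.30.80 - 43.27.30.95) does not contain 43.27.30.214
  42.27.30.192/27 (42.27.30.192 - 42.27.30.223) does not contain 43.27.30.214
  43.27.31.192/26 (43.27.31.192 - 43.27.31.255) does not contain 43.27.30.214
  43.27.14.0/24 (43.27.14.0 - 43.27.14.255) does not contain 43.27.30.214
  43.27.16.0/21 (43.27.16.0 - 43.27.23.255) does not contain 43.27.30.214
Longest matching prefix is /19 -> next hop R7.

R7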